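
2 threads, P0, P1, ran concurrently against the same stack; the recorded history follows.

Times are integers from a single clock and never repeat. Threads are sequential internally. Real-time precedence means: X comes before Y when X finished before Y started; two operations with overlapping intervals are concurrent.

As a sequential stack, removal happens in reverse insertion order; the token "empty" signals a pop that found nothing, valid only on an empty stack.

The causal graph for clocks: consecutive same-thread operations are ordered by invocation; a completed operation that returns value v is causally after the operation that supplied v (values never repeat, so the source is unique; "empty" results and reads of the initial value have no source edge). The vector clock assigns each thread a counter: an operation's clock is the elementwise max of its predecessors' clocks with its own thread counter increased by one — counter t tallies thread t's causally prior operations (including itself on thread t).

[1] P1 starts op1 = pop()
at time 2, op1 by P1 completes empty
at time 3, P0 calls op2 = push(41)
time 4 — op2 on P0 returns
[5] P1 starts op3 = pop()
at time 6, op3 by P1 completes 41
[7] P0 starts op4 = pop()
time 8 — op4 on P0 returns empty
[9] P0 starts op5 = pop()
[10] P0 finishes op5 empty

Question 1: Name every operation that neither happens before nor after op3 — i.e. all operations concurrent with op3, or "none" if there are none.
none

op3 spans [5,6]: anything still running between times 5 and 6 counts as concurrent
op1 [1,2]: before
op2 [3,4]: before
op4 [7,8]: after
op5 [9,10]: after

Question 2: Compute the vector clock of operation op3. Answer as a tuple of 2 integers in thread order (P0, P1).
(1, 2)

op1 (invocation 1): nothing precedes it; P1's component alone gives (0, 1)
op2 (invocation 3): nothing precedes it; P0's component alone gives (1, 0)
op4 (invocation 7): componentwise max over VC(op2)=(1, 0), +1 at P0, giving (2, 0)
op3 (invocation 5): componentwise max over VC(op1)=(0, 1), VC(op2)=(1, 0), +1 at P1, giving (1, 2)
op5 (invocation 9): componentwise max over VC(op4)=(2, 0), +1 at P0, giving (3, 0)
target: VC(op3) = (1, 2)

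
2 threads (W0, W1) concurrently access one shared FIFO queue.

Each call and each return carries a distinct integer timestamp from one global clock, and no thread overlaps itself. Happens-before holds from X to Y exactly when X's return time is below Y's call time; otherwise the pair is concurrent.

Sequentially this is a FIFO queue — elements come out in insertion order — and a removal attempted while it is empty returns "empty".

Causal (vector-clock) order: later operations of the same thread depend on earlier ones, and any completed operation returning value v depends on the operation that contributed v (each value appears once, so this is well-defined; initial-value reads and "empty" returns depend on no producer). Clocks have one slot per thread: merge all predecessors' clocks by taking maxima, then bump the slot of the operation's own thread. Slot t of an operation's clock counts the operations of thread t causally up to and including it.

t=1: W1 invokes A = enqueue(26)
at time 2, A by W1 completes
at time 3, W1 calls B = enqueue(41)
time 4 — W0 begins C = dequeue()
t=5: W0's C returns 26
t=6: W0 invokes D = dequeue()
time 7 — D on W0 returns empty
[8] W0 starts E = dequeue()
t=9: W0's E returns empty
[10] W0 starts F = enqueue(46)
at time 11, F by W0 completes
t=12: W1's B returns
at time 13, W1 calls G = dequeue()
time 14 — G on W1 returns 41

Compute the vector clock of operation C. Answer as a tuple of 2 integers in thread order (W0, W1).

A, invoked 1, has no incoming edges; only W1's bump applies → (0, 1)
from VC(A)=(0, 1), B (invoked 3) maxes components and bumps W1 → (0, 2)
from VC(A)=(0, 1), C (invoked 4) maxes components and bumps W0 → (1, 1)
from VC(B)=(0, 2), G (invoked 13) maxes components and bumps W1 → (0, 3)
from VC(C)=(1, 1), D (invoked 6) maxes components and bumps W0 → (2, 1)
from VC(D)=(2, 1), E (invoked 8) maxes components and bumps W0 → (3, 1)
from VC(E)=(3, 1), F (invoked 10) maxes components and bumps W0 → (4, 1)
target: VC(C) = (1, 1)

(1, 1)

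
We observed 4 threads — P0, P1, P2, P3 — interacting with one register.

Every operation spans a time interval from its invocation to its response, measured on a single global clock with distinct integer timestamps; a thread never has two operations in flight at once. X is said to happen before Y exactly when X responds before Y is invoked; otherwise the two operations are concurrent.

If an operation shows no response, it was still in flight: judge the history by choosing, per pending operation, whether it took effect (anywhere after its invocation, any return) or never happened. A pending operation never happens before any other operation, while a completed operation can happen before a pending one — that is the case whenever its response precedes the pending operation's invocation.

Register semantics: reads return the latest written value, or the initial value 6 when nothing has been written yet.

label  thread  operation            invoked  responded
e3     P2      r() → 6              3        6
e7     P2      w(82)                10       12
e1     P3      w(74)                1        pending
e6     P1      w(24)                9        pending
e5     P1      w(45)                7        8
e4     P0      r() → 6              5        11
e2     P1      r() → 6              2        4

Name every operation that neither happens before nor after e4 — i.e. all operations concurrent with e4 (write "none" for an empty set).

e1, e3, e5, e6, e7

concurrent with e4 ([5,11]): every op whose interval crosses 5..11
e1 [1,…): concurrent
e2 [2,4]: before
e3 [3,6]: concurrent
e5 [7,8]: concurrent
e6 [9,…): concurrent
e7 [10,12]: concurrent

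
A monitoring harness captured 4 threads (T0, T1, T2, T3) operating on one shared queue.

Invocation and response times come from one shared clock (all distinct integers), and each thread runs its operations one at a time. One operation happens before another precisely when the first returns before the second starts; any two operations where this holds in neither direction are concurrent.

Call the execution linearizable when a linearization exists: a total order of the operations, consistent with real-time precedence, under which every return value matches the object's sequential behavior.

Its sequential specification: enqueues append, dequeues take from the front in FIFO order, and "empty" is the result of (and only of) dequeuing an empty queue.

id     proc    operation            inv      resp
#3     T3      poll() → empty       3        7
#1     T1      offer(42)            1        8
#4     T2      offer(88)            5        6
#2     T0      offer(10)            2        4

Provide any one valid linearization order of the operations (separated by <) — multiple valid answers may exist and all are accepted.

1. #3 poll() → empty, leaving queue <>
2. #1 offer(42), leaving queue <42>
3. #2 offer(10), leaving queue <42,10>
4. #4 offer(88), leaving queue <42,10,88>

#3 < #1 < #2 < #4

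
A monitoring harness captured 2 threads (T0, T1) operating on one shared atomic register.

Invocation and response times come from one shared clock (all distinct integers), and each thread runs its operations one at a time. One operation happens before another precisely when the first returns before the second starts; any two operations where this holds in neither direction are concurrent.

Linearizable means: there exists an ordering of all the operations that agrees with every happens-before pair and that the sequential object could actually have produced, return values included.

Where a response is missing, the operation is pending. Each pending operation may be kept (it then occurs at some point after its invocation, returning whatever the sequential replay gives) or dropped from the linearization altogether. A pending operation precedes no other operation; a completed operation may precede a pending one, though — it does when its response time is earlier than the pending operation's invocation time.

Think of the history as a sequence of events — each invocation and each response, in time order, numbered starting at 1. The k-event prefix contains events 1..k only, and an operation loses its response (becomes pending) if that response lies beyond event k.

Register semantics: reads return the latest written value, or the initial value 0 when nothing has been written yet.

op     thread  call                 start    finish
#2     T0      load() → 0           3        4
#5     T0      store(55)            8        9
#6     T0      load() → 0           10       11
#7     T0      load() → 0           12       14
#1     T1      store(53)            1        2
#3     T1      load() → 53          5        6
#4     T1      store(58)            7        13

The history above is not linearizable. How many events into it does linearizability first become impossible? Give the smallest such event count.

events 1..3 are linearizable, e.g. via #1:
after step 1 (#1 store(53)): value 53
adding event 4 (#2 responds at 4) leaves no legal real-time order
for example #1, #2 fails at step 2: #2 load() → 0 is not legal there

4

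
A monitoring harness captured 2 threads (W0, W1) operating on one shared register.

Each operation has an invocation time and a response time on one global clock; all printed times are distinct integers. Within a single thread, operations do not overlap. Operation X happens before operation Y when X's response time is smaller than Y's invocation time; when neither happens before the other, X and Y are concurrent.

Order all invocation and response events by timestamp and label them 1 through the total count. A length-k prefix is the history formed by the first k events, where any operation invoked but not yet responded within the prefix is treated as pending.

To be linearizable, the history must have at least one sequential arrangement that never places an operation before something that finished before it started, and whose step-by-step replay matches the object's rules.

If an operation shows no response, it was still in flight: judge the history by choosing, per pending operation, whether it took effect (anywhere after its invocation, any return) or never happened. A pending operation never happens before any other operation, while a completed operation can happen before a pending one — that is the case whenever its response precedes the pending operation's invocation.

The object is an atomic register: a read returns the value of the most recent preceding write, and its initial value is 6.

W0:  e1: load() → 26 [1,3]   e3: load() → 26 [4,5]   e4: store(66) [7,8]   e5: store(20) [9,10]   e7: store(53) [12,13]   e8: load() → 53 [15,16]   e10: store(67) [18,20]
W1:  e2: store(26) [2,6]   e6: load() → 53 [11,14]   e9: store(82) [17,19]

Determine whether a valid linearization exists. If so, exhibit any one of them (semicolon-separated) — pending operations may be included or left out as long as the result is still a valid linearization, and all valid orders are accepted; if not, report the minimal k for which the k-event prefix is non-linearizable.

linearizable — witness: e2; e1; e3; e4; e5; e7; e6; e8; e9; e10

step 1: e2 store(26) — value 26
step 2: e1 load() → 26 — value 26
step 3: e3 load() → 26 — value 26
step 4: e4 store(66) — value 66
step 5: e5 store(20) — value 20
step 6: e7 store(53) — value 53
step 7: e6 load() → 53 — value 53
step 8: e8 load() → 53 — value 53
step 9: e9 store(82) — value 82
step 10: e10 store(67) — value 67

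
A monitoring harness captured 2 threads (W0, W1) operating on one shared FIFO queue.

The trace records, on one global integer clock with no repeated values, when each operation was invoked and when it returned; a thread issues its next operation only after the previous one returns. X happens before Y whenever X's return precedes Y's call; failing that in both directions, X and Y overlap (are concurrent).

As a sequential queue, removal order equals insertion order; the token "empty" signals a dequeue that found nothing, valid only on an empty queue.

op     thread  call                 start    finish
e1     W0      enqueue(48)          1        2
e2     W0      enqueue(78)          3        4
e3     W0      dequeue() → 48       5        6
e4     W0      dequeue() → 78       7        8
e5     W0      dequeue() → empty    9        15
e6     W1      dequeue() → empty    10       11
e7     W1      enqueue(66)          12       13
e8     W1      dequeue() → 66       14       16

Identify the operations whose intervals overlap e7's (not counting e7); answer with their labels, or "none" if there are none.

e7 runs from 12 to 13; window-overlapping ops are concurrent
e1 [1,2]: before
e2 [3,4]: before
e3 [5,6]: before
e4 [7,8]: before
e5 [9,15]: concurrent
e6 [10,11]: before
e8 [14,16]: after

e5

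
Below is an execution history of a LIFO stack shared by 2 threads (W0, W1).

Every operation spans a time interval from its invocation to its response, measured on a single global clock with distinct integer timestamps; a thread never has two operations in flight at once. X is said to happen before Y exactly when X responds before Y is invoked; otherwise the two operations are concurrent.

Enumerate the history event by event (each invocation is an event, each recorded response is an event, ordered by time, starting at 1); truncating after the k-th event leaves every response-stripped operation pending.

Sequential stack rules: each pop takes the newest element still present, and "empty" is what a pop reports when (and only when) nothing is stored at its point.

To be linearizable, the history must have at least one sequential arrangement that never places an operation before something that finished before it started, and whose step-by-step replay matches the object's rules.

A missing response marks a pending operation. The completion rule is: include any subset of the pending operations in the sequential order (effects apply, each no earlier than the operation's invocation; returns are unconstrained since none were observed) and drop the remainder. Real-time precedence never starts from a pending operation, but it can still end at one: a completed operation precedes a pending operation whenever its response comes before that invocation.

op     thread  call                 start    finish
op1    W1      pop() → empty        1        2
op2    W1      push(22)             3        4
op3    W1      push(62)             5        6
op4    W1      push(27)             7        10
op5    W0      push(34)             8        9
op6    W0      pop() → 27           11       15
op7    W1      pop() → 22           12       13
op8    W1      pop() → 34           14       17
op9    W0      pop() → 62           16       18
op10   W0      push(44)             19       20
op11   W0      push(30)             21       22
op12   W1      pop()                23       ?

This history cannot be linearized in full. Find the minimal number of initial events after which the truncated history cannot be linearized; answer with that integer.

13

events 1..12 are linearizable, e.g. via op1, op2, op3, op4, op5:
1. op1 pop() → empty, leaving stack <>
2. op2 push(22), leaving stack <22>
3. op3 push(62), leaving stack <22,62>
4. op4 push(27), leaving stack <22,62,27>
5. op5 push(34), leaving stack <22,62,27,34>
include event 13 — op7 responding at 13 — and every candidate order breaks
every completion of the 1 pending operation (op6) was checked; none linearizes
e.g. op1, op2, op3, op4, op5, op7 (pending dropped): illegal at step 6, since op7 pop() → 22 cannot apply there
e.g. op1, op2, op3, op5, op4, op7 (pending dropped): illegal at step 6, since op7 pop() → 22 cannot apply there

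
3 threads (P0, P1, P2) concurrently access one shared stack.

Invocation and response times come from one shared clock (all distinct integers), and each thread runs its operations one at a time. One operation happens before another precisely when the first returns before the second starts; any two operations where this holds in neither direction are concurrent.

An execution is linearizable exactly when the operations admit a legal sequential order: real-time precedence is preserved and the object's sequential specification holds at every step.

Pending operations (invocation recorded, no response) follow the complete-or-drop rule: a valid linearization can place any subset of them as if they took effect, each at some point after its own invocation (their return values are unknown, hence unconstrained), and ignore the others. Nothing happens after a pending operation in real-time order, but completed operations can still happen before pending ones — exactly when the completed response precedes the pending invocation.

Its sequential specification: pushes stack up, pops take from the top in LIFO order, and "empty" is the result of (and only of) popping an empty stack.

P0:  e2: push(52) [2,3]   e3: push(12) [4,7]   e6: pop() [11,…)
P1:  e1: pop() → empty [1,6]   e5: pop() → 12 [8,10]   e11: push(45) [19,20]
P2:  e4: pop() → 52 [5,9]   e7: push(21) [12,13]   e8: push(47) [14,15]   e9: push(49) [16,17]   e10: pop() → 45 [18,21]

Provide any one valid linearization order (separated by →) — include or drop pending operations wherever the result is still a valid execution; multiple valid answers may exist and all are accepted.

step 1: e1 pop() → empty — stack <>
step 2: e2 push(52) — stack <52>
step 3: e3 push(12) — stack <52,12>
step 4: e5 pop() → 12 — stack <52>
step 5: e4 pop() → 52 — stack <>
step 6: e6 pop() (pending, included) — stack <>
step 7: e7 push(21) — stack <21>
step 8: e8 push(47) — stack <21,47>
step 9: e9 push(49) — stack <21,47,49>
step 10: e11 push(45) — stack <21,47,49,45>
step 11: e10 pop() → 45 — stack <21,47,49>

e1 → e2 → e3 → e5 → e4 → e6 → e7 → e8 → e9 → e11 → e10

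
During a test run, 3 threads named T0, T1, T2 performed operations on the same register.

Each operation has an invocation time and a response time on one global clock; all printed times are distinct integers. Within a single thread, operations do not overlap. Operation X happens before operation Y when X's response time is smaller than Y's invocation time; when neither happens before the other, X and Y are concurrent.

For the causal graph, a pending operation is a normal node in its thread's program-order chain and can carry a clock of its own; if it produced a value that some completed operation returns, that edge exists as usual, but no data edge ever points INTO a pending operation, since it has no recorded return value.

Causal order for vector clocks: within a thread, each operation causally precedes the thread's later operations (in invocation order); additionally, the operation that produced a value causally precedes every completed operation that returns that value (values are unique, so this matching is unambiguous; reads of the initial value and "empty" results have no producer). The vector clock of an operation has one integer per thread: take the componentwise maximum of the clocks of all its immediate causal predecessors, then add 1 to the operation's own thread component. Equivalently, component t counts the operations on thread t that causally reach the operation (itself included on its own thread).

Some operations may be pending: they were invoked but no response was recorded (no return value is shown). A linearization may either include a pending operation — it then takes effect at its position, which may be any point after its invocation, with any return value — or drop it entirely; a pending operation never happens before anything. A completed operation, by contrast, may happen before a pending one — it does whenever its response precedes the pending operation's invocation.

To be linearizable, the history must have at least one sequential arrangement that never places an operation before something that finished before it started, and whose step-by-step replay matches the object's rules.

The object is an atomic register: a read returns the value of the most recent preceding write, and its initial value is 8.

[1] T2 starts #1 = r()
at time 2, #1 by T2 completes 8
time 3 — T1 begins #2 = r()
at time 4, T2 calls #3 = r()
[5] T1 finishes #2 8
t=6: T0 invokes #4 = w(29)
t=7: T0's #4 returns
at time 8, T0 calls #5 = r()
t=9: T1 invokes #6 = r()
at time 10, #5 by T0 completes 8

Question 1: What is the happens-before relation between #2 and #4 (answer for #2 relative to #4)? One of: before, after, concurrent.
#2 spans [3,5], #4 spans [6,7]
resp(#2)=5 < inv(#4)=6

before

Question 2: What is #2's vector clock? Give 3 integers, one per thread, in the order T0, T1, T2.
VC(#1, invoked at 1): no causal predecessors; +1 on T2 → (0, 0, 1)
VC(#2, invoked at 3): no causal predecessors; +1 on T1 → (0, 1, 0)
VC(#4, invoked at 6): no causal predecessors; +1 on T0 → (1, 0, 0)
from VC(#1)=(0, 0, 1), #3 (invoked 4) maxes components and bumps T2 → (0, 0, 2)
from VC(#2)=(0, 1, 0), #6 (invoked 9) maxes components and bumps T1 → (0, 2, 0)
from VC(#4)=(1, 0, 0), #5 (invoked 8) maxes components and bumps T0 → (2, 0, 0)
target: VC(#2) = (0, 1, 0)

(0, 1, 0)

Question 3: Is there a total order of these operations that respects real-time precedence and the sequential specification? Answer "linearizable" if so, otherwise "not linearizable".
events 1..9 are fine; event 10 — the response of #5 at time 10 — makes the prefix non-linearizable
the completed operations (4 total) allow one real-time order; the register replay rejects it
including or dropping the 2 pending operations (#3, #6) in any combination fails
take #1, #2, #4, #5 (pending dropped): step 4 already fails, because #5 r() → 8 cannot occur there

not linearizable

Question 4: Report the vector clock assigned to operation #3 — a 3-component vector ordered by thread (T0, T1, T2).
#1, invoked 1, has no incoming edges; only T2's bump applies → (0, 0, 1)
#2, invoked 3, has no incoming edges; only T1's bump applies → (0, 1, 0)
#4, invoked 6, has no incoming edges; only T0's bump applies → (1, 0, 0)
#3 (invocation 4): componentwise max over VC(#1)=(0, 0, 1), +1 at T2, giving (0, 0, 2)
#6 (invocation 9): componentwise max over VC(#2)=(0, 1, 0), +1 at T1, giving (0, 2, 0)
#5 (invocation 8): componentwise max over VC(#4)=(1, 0, 0), +1 at T0, giving (2, 0, 0)
target: VC(#3) = (0, 0, 2)

(0, 0, 2)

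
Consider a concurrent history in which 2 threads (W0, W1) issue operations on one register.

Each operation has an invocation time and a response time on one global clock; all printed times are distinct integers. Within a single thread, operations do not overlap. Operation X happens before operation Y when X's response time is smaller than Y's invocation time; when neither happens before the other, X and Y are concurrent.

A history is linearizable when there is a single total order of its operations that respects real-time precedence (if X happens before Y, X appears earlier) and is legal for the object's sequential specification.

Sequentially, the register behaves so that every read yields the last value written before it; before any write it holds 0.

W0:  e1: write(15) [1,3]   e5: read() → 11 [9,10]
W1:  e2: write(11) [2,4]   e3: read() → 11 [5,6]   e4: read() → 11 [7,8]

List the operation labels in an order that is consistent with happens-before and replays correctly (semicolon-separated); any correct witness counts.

e1; e2; e3; e4; e5

1. e1 write(15), leaving value 15
2. e2 write(11), leaving value 11
3. e3 read() → 11, leaving value 11
4. e4 read() → 11, leaving value 11
5. e5 read() → 11, leaving value 11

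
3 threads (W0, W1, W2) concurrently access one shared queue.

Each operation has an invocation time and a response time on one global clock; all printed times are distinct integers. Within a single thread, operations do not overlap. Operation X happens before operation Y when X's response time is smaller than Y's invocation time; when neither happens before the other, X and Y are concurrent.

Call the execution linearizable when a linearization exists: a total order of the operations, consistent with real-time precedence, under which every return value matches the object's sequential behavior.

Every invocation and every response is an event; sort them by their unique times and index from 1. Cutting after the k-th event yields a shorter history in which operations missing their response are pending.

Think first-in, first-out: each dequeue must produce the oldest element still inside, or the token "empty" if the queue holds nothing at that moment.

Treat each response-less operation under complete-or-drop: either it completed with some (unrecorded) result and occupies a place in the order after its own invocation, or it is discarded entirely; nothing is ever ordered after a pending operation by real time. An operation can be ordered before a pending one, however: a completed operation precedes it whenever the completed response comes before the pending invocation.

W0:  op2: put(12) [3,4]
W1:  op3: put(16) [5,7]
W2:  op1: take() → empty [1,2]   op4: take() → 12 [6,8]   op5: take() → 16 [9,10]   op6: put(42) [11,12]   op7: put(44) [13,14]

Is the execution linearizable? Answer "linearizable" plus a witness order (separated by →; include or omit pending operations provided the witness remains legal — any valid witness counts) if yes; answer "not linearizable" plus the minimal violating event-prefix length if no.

1. op1 take() → empty, leaving queue <>
2. op2 put(12), leaving queue <12>
3. op3 put(16), leaving queue <12,16>
4. op4 take() → 12, leaving queue <16>
5. op5 take() → 16, leaving queue <>
6. op6 put(42), leaving queue <42>
7. op7 put(44), leaving queue <42,44>

linearizable — witness: op1 → op2 → op3 → op4 → op5 → op6 → op7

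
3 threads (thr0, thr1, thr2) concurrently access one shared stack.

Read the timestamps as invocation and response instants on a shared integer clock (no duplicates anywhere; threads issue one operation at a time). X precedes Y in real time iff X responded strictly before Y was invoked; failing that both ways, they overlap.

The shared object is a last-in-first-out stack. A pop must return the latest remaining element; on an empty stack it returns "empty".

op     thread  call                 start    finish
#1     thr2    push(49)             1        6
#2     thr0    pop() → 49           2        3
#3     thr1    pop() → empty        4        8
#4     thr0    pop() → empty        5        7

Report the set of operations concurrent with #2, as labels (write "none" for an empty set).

#2 spans [2,3]; an op avoiding the whole window 2..3 is ordered, any other is concurrent
#1 [1,6]: concurrent
#3 [4,8]: after
#4 [5,7]: after

#1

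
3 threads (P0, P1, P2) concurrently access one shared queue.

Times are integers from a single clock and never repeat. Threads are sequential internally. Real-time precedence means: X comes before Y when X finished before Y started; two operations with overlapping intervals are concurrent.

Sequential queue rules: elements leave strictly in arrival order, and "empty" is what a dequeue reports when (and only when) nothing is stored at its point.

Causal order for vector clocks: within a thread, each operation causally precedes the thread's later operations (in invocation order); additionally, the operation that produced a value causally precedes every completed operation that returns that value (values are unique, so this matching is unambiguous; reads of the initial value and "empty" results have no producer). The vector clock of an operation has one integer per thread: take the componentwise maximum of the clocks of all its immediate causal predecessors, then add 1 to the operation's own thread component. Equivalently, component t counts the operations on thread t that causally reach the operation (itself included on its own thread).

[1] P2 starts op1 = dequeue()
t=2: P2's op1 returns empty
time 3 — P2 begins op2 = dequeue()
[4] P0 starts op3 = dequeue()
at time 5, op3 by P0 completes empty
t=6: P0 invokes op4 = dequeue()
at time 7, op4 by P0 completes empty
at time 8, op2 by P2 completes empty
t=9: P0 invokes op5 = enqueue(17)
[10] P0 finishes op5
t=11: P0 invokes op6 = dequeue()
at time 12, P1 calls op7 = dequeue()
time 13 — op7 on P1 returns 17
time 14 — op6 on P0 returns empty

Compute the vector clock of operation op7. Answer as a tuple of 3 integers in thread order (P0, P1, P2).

(3, 1, 0)

no predecessors for op1 (invoked 1): P2 increments from zero → (0, 0, 1)
no predecessors for op3 (invoked 4): P0 increments from zero → (1, 0, 0)
invoked at 3, op2 merges VC(op1)=(0, 0, 1) and bumps P2's slot → (0, 0, 2)
invoked at 6, op4 merges VC(op3)=(1, 0, 0) and bumps P0's slot → (2, 0, 0)
invoked at 9, op5 merges VC(op4)=(2, 0, 0) and bumps P0's slot → (3, 0, 0)
invoked at 12, op7 merges VC(op5)=(3, 0, 0) and bumps P1's slot → (3, 1, 0)
invoked at 11, op6 merges VC(op5)=(3, 0, 0) and bumps P0's slot → (4, 0, 0)
target: VC(op7) = (3, 1, 0)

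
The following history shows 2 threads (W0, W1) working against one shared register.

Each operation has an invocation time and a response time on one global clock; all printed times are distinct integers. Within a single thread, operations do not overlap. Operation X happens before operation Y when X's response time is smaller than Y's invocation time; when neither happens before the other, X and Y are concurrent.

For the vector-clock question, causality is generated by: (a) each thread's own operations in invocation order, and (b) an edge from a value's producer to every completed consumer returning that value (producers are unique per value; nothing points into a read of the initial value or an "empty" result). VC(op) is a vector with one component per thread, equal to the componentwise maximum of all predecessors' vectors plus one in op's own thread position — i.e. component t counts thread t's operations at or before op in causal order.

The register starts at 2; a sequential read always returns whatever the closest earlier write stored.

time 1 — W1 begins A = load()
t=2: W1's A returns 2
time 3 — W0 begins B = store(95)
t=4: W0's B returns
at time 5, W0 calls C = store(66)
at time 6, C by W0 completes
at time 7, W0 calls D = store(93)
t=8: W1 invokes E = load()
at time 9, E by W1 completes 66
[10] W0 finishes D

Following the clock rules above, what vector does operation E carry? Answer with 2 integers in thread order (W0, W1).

invoked at 1, A has no predecessors; its own W1 bump gives (0, 1)
invoked at 3, B has no predecessors; its own W0 bump gives (1, 0)
VC(C, invoked at 5): max of VC(B)=(1, 0), then +1 on thread W0 → (2, 0)
VC(D, invoked at 7): max of VC(C)=(2, 0), then +1 on thread W0 → (3, 0)
VC(E, invoked at 8): max of VC(A)=(0, 1), VC(C)=(2, 0), then +1 on thread W1 → (2, 2)
target: VC(E) = (2, 2)

(2, 2)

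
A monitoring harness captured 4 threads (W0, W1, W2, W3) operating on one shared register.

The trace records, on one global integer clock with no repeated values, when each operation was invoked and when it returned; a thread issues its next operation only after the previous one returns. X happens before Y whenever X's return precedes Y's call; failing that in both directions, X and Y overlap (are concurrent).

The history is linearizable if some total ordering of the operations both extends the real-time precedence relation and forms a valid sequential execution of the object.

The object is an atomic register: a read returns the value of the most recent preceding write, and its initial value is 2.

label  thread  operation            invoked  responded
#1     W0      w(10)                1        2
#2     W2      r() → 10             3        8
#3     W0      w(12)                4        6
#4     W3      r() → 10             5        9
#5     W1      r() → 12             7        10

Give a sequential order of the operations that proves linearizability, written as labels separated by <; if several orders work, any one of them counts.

#1 < #2 < #4 < #3 < #5

after step 1 (#1 w(10)): value 10
after step 2 (#2 r() → 10): value 10
after step 3 (#4 r() → 10): value 10
after step 4 (#3 w(12)): value 12
after step 5 (#5 r() → 12): value 12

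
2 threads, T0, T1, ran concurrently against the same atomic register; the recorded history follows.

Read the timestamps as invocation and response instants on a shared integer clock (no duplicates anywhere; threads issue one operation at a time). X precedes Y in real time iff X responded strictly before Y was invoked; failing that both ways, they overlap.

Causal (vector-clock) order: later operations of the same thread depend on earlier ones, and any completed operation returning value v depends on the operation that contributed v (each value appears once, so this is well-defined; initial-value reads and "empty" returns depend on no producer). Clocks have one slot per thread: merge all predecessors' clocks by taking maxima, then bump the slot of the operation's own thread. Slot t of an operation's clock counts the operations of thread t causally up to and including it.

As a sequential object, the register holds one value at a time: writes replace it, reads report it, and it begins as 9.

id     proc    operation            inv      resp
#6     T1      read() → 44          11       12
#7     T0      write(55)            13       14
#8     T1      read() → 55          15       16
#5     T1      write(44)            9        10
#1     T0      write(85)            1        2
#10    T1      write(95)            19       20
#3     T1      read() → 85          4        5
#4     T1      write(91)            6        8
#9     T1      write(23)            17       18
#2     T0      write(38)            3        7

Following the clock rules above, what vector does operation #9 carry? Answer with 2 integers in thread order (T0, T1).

no predecessors for #1 (invoked 1): T0 increments from zero → (1, 0)
VC(#3, invoked at 4): max of VC(#1)=(1, 0), then +1 on thread T1 → (1, 1)
VC(#2, invoked at 3): max of VC(#1)=(1, 0), then +1 on thread T0 → (2, 0)
VC(#4, invoked at 6): max of VC(#3)=(1, 1), then +1 on thread T1 → (1, 2)
VC(#7, invoked at 13): max of VC(#2)=(2, 0), then +1 on thread T0 → (3, 0)
VC(#5, invoked at 9): max of VC(#4)=(1, 2), then +1 on thread T1 → (1, 3)
VC(#6, invoked at 11): max of VC(#5)=(1, 3), then +1 on thread T1 → (1, 4)
VC(#8, invoked at 15): max of VC(#6)=(1, 4), VC(#7)=(3, 0), then +1 on thread T1 → (3, 5)
VC(#9, invoked at 17): max of VC(#8)=(3, 5), then +1 on thread T1 → (3, 6)
VC(#10, invoked at 19): max of VC(#9)=(3, 6), then +1 on thread T1 → (3, 7)
target: VC(#9) = (3, 6)

(3, 6)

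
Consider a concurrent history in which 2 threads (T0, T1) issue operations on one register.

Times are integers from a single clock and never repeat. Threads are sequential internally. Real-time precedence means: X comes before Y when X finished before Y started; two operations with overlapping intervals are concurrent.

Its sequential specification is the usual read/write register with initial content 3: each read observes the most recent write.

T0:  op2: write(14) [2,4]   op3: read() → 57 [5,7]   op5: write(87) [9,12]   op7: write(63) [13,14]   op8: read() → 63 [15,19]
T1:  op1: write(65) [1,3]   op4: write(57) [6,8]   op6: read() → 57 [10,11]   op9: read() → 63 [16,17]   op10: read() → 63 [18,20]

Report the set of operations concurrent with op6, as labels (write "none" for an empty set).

op5

overlap test against op6 [10,11]: concurrent iff the interval meets 10..11
op1 [1,3]: before
op2 [2,4]: before
op3 [5,7]: before
op4 [6,8]: before
op5 [9,12]: concurrent
op7 [13,14]: after
op8 [15,19]: after
op9 [16,17]: after
op10 [18,20]: after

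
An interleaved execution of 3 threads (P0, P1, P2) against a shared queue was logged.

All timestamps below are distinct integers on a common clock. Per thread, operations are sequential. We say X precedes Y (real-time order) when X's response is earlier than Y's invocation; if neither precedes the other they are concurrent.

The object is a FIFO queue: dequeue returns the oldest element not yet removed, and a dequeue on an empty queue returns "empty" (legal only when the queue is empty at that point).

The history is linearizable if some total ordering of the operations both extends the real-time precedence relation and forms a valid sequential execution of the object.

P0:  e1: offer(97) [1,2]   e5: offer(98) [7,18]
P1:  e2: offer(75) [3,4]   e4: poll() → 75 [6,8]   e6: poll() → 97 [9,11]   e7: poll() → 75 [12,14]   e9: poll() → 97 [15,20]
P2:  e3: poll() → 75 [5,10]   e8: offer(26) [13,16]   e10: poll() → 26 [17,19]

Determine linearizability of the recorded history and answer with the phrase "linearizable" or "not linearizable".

not linearizable

the violation lands at event 10, e3's response at time 10: events 1..9 linearize, events 1..10 do not
every one of the 2 real-time-consistent orders over 4 completed queue ops fails the sequential spec
every completion of the 2 pending operations (e5, e6) was checked; none linearizes
take e1, e2, e3, e4 (pending dropped): step 3 already fails, because e3 poll() → 75 cannot occur there
take e1, e2, e4, e3 (pending dropped): step 3 already fails, because e4 poll() → 75 cannot occur there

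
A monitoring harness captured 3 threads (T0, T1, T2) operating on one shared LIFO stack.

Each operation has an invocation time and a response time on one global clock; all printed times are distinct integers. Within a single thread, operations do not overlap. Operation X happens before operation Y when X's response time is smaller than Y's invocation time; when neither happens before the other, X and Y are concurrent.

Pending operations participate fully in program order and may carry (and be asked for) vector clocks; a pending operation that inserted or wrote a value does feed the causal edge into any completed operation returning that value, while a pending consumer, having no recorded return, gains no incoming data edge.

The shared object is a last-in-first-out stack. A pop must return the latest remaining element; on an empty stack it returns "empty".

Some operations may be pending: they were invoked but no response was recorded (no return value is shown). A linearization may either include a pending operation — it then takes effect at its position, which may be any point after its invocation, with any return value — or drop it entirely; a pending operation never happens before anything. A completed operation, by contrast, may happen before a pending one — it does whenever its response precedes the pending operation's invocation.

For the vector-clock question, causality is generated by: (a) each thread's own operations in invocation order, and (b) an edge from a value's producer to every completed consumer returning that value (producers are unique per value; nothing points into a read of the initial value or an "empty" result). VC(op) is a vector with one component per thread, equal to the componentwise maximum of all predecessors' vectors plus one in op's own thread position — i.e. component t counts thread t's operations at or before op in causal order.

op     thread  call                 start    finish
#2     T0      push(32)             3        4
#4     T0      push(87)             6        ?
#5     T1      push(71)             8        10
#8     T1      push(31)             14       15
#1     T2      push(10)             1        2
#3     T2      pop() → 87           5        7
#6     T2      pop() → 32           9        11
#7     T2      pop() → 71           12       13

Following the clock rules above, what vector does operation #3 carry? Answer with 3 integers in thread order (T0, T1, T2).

#1, invoked 1, has no incoming edges; only T2's bump applies → (0, 0, 1)
#5, invoked 8, has no incoming edges; only T1's bump applies → (0, 1, 0)
#2, invoked 3, has no incoming edges; only T0's bump applies → (1, 0, 0)
#8, invoked 14, takes VC(#5)=(0, 1, 0) under max, adds 1 for T1 → (0, 2, 0)
#4, invoked 6, takes VC(#2)=(1, 0, 0) under max, adds 1 for T0 → (2, 0, 0)
#3, invoked 5, takes VC(#1)=(0, 0, 1), VC(#4)=(2, 0, 0) under max, adds 1 for T2 → (2, 0, 2)
#6, invoked 9, takes VC(#2)=(1, 0, 0), VC(#3)=(2, 0, 2) under max, adds 1 for T2 → (2, 0, 3)
#7, invoked 12, takes VC(#5)=(0, 1, 0), VC(#6)=(2, 0, 3) under max, adds 1 for T2 → (2, 1, 4)
target: VC(#3) = (2, 0, 2)

(2, 0, 2)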